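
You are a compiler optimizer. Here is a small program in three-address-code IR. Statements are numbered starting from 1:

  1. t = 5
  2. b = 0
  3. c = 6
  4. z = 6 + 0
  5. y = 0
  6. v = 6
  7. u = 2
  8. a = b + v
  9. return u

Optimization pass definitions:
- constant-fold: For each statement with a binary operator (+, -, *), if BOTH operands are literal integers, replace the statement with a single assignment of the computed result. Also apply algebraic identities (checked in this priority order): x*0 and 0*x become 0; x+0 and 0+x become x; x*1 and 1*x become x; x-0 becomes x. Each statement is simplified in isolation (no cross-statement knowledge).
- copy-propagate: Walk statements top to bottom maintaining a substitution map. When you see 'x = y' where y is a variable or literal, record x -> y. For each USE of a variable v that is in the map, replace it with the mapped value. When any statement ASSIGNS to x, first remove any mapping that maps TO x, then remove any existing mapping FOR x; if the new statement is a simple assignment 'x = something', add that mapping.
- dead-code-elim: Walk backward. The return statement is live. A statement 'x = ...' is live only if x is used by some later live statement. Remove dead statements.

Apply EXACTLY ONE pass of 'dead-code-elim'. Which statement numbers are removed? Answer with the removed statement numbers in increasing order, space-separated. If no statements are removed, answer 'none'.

Backward liveness scan:
Stmt 1 't = 5': DEAD (t not in live set [])
Stmt 2 'b = 0': DEAD (b not in live set [])
Stmt 3 'c = 6': DEAD (c not in live set [])
Stmt 4 'z = 6 + 0': DEAD (z not in live set [])
Stmt 5 'y = 0': DEAD (y not in live set [])
Stmt 6 'v = 6': DEAD (v not in live set [])
Stmt 7 'u = 2': KEEP (u is live); live-in = []
Stmt 8 'a = b + v': DEAD (a not in live set ['u'])
Stmt 9 'return u': KEEP (return); live-in = ['u']
Removed statement numbers: [1, 2, 3, 4, 5, 6, 8]
Surviving IR:
  u = 2
  return u

Answer: 1 2 3 4 5 6 8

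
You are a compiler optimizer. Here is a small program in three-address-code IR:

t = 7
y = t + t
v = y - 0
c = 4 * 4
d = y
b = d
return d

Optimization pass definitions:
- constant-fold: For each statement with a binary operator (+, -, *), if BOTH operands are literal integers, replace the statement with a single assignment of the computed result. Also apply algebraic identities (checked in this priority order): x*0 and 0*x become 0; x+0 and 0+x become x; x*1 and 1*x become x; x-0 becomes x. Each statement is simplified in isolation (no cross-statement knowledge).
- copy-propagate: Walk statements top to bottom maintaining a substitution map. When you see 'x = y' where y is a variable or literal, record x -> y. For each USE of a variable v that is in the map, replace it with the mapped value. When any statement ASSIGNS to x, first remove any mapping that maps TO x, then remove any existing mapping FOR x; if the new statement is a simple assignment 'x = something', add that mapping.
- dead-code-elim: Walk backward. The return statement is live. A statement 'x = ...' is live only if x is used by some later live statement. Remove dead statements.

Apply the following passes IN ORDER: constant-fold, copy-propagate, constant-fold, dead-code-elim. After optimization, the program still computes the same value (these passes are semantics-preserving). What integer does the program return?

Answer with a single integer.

Initial IR:
  t = 7
  y = t + t
  v = y - 0
  c = 4 * 4
  d = y
  b = d
  return d
After constant-fold (7 stmts):
  t = 7
  y = t + t
  v = y
  c = 16
  d = y
  b = d
  return d
After copy-propagate (7 stmts):
  t = 7
  y = 7 + 7
  v = y
  c = 16
  d = y
  b = y
  return y
After constant-fold (7 stmts):
  t = 7
  y = 14
  v = y
  c = 16
  d = y
  b = y
  return y
After dead-code-elim (2 stmts):
  y = 14
  return y
Evaluate:
  t = 7  =>  t = 7
  y = t + t  =>  y = 14
  v = y - 0  =>  v = 14
  c = 4 * 4  =>  c = 16
  d = y  =>  d = 14
  b = d  =>  b = 14
  return d = 14

Answer: 14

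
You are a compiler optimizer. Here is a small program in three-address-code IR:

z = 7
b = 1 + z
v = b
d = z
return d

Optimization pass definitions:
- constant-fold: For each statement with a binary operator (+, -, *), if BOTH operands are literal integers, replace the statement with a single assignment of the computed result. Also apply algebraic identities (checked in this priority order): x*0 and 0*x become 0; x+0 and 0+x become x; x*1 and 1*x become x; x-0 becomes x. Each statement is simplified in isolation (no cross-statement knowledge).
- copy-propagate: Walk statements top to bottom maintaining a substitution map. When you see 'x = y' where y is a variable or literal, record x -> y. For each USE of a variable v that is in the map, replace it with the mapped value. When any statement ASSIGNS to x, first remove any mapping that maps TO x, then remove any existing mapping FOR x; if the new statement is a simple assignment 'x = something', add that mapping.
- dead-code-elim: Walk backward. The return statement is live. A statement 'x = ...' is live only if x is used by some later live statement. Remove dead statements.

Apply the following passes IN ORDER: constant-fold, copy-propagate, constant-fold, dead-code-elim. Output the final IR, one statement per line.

Answer: return 7

Derivation:
Initial IR:
  z = 7
  b = 1 + z
  v = b
  d = z
  return d
After constant-fold (5 stmts):
  z = 7
  b = 1 + z
  v = b
  d = z
  return d
After copy-propagate (5 stmts):
  z = 7
  b = 1 + 7
  v = b
  d = 7
  return 7
After constant-fold (5 stmts):
  z = 7
  b = 8
  v = b
  d = 7
  return 7
After dead-code-elim (1 stmts):
  return 7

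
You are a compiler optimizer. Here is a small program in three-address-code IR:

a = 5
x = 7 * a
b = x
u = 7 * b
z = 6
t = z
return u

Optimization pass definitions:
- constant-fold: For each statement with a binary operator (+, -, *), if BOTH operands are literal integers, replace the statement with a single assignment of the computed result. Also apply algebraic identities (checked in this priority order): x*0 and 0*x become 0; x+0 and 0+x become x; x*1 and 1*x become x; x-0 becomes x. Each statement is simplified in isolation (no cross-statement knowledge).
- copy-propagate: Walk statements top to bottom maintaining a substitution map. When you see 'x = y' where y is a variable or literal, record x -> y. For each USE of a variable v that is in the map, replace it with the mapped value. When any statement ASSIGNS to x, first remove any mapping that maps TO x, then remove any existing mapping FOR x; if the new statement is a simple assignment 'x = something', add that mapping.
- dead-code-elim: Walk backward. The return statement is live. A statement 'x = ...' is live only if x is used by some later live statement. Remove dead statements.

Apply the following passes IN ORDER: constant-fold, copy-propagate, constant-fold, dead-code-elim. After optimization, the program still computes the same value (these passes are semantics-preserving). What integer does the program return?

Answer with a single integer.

Answer: 245

Derivation:
Initial IR:
  a = 5
  x = 7 * a
  b = x
  u = 7 * b
  z = 6
  t = z
  return u
After constant-fold (7 stmts):
  a = 5
  x = 7 * a
  b = x
  u = 7 * b
  z = 6
  t = z
  return u
After copy-propagate (7 stmts):
  a = 5
  x = 7 * 5
  b = x
  u = 7 * x
  z = 6
  t = 6
  return u
After constant-fold (7 stmts):
  a = 5
  x = 35
  b = x
  u = 7 * x
  z = 6
  t = 6
  return u
After dead-code-elim (3 stmts):
  x = 35
  u = 7 * x
  return u
Evaluate:
  a = 5  =>  a = 5
  x = 7 * a  =>  x = 35
  b = x  =>  b = 35
  u = 7 * b  =>  u = 245
  z = 6  =>  z = 6
  t = z  =>  t = 6
  return u = 245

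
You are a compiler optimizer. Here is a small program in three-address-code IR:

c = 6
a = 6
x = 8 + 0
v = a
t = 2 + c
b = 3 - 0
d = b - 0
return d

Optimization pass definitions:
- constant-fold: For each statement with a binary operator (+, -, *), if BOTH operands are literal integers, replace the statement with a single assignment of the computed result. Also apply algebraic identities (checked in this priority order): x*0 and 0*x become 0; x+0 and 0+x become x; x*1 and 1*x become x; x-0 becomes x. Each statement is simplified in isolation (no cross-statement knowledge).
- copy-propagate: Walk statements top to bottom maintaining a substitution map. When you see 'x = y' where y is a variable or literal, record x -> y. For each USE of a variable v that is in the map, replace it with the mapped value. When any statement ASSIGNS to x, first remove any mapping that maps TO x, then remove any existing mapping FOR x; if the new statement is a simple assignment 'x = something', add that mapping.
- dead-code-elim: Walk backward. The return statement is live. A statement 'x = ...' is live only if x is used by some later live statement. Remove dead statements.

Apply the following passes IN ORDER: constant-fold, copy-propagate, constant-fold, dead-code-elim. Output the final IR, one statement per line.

Answer: return 3

Derivation:
Initial IR:
  c = 6
  a = 6
  x = 8 + 0
  v = a
  t = 2 + c
  b = 3 - 0
  d = b - 0
  return d
After constant-fold (8 stmts):
  c = 6
  a = 6
  x = 8
  v = a
  t = 2 + c
  b = 3
  d = b
  return d
After copy-propagate (8 stmts):
  c = 6
  a = 6
  x = 8
  v = 6
  t = 2 + 6
  b = 3
  d = 3
  return 3
After constant-fold (8 stmts):
  c = 6
  a = 6
  x = 8
  v = 6
  t = 8
  b = 3
  d = 3
  return 3
After dead-code-elim (1 stmts):
  return 3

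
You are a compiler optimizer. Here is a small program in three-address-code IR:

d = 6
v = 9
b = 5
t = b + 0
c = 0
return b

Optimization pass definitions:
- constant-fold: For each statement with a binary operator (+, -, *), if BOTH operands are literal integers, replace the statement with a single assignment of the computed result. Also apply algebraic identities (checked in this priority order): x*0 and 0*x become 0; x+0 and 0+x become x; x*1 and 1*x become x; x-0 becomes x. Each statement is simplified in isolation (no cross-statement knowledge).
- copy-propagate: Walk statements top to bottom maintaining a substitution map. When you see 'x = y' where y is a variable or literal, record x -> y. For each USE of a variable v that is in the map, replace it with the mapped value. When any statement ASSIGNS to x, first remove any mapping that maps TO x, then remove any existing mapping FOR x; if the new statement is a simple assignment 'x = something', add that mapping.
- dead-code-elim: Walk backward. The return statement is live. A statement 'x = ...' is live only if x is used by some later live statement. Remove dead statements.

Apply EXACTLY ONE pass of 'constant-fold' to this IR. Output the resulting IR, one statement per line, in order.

Answer: d = 6
v = 9
b = 5
t = b
c = 0
return b

Derivation:
Applying constant-fold statement-by-statement:
  [1] d = 6  (unchanged)
  [2] v = 9  (unchanged)
  [3] b = 5  (unchanged)
  [4] t = b + 0  -> t = b
  [5] c = 0  (unchanged)
  [6] return b  (unchanged)
Result (6 stmts):
  d = 6
  v = 9
  b = 5
  t = b
  c = 0
  return b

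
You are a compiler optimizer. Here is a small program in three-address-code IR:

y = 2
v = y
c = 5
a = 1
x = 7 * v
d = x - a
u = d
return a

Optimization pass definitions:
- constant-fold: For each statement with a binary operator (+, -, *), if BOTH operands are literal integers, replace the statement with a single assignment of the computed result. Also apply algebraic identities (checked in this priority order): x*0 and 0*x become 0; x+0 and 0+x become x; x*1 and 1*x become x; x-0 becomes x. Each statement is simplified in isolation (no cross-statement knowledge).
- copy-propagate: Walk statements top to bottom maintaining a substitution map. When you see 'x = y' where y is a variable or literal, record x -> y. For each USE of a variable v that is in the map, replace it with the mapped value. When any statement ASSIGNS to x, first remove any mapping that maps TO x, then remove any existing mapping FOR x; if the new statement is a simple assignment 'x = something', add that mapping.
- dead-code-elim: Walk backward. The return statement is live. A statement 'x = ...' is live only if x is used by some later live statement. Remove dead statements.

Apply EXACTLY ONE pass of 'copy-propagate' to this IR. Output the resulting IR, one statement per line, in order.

Applying copy-propagate statement-by-statement:
  [1] y = 2  (unchanged)
  [2] v = y  -> v = 2
  [3] c = 5  (unchanged)
  [4] a = 1  (unchanged)
  [5] x = 7 * v  -> x = 7 * 2
  [6] d = x - a  -> d = x - 1
  [7] u = d  (unchanged)
  [8] return a  -> return 1
Result (8 stmts):
  y = 2
  v = 2
  c = 5
  a = 1
  x = 7 * 2
  d = x - 1
  u = d
  return 1

Answer: y = 2
v = 2
c = 5
a = 1
x = 7 * 2
d = x - 1
u = d
return 1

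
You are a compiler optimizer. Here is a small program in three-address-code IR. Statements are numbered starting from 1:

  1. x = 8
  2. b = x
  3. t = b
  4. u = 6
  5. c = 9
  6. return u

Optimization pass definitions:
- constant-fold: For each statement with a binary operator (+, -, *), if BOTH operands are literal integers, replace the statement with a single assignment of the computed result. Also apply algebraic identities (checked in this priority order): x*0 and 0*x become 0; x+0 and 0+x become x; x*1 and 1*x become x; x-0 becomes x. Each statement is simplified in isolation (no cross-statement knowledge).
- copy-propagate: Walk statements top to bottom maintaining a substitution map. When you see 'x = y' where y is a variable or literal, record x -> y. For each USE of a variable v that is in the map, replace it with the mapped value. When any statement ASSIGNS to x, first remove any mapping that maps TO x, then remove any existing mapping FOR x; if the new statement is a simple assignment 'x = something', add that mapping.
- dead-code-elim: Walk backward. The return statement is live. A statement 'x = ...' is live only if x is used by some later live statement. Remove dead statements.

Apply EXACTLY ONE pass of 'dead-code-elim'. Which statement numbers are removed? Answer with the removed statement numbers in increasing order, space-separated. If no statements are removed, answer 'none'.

Backward liveness scan:
Stmt 1 'x = 8': DEAD (x not in live set [])
Stmt 2 'b = x': DEAD (b not in live set [])
Stmt 3 't = b': DEAD (t not in live set [])
Stmt 4 'u = 6': KEEP (u is live); live-in = []
Stmt 5 'c = 9': DEAD (c not in live set ['u'])
Stmt 6 'return u': KEEP (return); live-in = ['u']
Removed statement numbers: [1, 2, 3, 5]
Surviving IR:
  u = 6
  return u

Answer: 1 2 3 5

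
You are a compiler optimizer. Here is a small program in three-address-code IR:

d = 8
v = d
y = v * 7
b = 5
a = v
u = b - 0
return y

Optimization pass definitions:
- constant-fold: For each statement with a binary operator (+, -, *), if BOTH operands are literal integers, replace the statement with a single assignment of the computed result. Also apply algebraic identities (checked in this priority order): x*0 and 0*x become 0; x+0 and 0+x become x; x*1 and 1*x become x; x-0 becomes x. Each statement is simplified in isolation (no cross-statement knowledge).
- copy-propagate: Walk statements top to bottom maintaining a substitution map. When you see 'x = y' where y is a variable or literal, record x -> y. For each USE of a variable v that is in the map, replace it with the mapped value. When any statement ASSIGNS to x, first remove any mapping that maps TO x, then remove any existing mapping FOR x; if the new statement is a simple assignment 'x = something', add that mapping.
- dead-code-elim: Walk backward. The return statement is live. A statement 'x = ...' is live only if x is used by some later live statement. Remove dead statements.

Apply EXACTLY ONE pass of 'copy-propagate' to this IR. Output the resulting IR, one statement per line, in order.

Applying copy-propagate statement-by-statement:
  [1] d = 8  (unchanged)
  [2] v = d  -> v = 8
  [3] y = v * 7  -> y = 8 * 7
  [4] b = 5  (unchanged)
  [5] a = v  -> a = 8
  [6] u = b - 0  -> u = 5 - 0
  [7] return y  (unchanged)
Result (7 stmts):
  d = 8
  v = 8
  y = 8 * 7
  b = 5
  a = 8
  u = 5 - 0
  return y

Answer: d = 8
v = 8
y = 8 * 7
b = 5
a = 8
u = 5 - 0
return y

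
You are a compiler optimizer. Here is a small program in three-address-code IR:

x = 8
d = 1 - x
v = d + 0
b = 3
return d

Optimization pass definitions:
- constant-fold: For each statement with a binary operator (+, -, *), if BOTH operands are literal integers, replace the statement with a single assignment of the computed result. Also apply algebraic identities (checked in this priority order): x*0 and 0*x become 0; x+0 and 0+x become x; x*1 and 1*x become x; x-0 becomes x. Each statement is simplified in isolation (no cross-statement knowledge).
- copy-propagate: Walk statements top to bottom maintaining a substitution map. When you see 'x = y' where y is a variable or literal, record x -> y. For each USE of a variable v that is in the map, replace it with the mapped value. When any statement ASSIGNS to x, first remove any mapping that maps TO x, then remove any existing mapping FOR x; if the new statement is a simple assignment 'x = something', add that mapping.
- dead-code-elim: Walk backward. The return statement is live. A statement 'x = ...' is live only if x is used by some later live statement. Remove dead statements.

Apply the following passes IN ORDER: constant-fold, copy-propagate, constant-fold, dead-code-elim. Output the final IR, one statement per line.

Answer: d = -7
return d

Derivation:
Initial IR:
  x = 8
  d = 1 - x
  v = d + 0
  b = 3
  return d
After constant-fold (5 stmts):
  x = 8
  d = 1 - x
  v = d
  b = 3
  return d
After copy-propagate (5 stmts):
  x = 8
  d = 1 - 8
  v = d
  b = 3
  return d
After constant-fold (5 stmts):
  x = 8
  d = -7
  v = d
  b = 3
  return d
After dead-code-elim (2 stmts):
  d = -7
  return d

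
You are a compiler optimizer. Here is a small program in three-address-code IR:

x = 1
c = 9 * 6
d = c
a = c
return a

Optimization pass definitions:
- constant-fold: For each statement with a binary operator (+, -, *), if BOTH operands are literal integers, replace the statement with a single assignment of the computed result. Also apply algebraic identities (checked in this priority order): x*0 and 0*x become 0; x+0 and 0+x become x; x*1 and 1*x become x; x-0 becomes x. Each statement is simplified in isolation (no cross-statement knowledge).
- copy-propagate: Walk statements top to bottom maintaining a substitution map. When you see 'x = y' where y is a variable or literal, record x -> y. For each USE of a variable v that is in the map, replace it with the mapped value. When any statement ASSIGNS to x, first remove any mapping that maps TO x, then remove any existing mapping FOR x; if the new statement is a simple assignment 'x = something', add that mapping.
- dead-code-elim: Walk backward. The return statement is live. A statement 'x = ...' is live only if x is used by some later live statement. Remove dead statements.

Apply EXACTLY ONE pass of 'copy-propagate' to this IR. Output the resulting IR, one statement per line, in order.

Answer: x = 1
c = 9 * 6
d = c
a = c
return c

Derivation:
Applying copy-propagate statement-by-statement:
  [1] x = 1  (unchanged)
  [2] c = 9 * 6  (unchanged)
  [3] d = c  (unchanged)
  [4] a = c  (unchanged)
  [5] return a  -> return c
Result (5 stmts):
  x = 1
  c = 9 * 6
  d = c
  a = c
  return c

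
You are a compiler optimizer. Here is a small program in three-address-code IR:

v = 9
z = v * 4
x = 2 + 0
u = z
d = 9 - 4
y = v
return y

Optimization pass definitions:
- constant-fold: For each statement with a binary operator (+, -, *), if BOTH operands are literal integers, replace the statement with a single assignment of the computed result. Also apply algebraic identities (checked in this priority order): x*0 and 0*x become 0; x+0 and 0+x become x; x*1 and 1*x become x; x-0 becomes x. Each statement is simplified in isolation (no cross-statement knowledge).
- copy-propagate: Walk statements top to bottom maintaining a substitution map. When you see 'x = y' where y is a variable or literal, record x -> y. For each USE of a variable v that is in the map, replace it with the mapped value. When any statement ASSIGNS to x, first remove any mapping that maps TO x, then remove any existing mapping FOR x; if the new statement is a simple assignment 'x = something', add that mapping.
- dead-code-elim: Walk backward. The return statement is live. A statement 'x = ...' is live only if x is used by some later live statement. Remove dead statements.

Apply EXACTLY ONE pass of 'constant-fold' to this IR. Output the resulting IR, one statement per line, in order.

Answer: v = 9
z = v * 4
x = 2
u = z
d = 5
y = v
return y

Derivation:
Applying constant-fold statement-by-statement:
  [1] v = 9  (unchanged)
  [2] z = v * 4  (unchanged)
  [3] x = 2 + 0  -> x = 2
  [4] u = z  (unchanged)
  [5] d = 9 - 4  -> d = 5
  [6] y = v  (unchanged)
  [7] return y  (unchanged)
Result (7 stmts):
  v = 9
  z = v * 4
  x = 2
  u = z
  d = 5
  y = v
  return y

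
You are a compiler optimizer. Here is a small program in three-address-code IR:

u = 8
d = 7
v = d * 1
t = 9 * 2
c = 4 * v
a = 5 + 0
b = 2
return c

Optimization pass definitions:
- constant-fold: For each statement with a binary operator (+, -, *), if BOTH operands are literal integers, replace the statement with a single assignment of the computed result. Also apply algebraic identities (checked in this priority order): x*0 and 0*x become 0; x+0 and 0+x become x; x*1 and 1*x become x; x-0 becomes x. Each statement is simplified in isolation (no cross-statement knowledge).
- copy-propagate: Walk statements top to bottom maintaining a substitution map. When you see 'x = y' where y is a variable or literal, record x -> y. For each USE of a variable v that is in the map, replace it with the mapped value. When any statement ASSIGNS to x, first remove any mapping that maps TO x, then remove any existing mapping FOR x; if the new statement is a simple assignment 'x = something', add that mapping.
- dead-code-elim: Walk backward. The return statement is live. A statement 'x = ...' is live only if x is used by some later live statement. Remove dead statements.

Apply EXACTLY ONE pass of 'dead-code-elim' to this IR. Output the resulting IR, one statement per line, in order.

Answer: d = 7
v = d * 1
c = 4 * v
return c

Derivation:
Applying dead-code-elim statement-by-statement:
  [8] return c  -> KEEP (return); live=['c']
  [7] b = 2  -> DEAD (b not live)
  [6] a = 5 + 0  -> DEAD (a not live)
  [5] c = 4 * v  -> KEEP; live=['v']
  [4] t = 9 * 2  -> DEAD (t not live)
  [3] v = d * 1  -> KEEP; live=['d']
  [2] d = 7  -> KEEP; live=[]
  [1] u = 8  -> DEAD (u not live)
Result (4 stmts):
  d = 7
  v = d * 1
  c = 4 * v
  return c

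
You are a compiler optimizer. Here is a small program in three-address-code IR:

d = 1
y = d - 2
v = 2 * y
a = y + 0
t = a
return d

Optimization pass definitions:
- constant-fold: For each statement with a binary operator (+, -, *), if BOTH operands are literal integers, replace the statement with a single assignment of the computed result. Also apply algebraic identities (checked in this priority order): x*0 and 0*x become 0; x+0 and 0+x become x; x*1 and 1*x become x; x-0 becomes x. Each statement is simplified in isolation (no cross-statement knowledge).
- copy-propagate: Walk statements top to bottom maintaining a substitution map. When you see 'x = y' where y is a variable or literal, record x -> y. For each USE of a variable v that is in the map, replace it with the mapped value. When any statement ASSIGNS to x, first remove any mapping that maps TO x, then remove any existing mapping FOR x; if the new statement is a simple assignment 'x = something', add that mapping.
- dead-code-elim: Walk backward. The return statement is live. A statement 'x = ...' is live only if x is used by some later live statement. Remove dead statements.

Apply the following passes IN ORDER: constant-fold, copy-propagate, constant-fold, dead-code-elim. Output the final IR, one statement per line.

Initial IR:
  d = 1
  y = d - 2
  v = 2 * y
  a = y + 0
  t = a
  return d
After constant-fold (6 stmts):
  d = 1
  y = d - 2
  v = 2 * y
  a = y
  t = a
  return d
After copy-propagate (6 stmts):
  d = 1
  y = 1 - 2
  v = 2 * y
  a = y
  t = y
  return 1
After constant-fold (6 stmts):
  d = 1
  y = -1
  v = 2 * y
  a = y
  t = y
  return 1
After dead-code-elim (1 stmts):
  return 1

Answer: return 1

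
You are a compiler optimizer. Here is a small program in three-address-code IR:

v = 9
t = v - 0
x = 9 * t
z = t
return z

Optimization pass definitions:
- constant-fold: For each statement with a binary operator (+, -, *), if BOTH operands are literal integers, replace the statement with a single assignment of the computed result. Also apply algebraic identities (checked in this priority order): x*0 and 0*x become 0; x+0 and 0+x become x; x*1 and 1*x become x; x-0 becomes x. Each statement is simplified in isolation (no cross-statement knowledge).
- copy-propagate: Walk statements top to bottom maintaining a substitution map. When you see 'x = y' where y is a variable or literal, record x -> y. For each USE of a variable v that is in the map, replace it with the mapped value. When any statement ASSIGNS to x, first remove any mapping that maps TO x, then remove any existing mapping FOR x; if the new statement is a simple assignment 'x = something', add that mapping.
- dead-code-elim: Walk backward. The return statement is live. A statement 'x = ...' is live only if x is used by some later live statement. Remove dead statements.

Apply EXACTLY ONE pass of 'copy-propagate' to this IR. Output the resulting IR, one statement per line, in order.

Answer: v = 9
t = 9 - 0
x = 9 * t
z = t
return t

Derivation:
Applying copy-propagate statement-by-statement:
  [1] v = 9  (unchanged)
  [2] t = v - 0  -> t = 9 - 0
  [3] x = 9 * t  (unchanged)
  [4] z = t  (unchanged)
  [5] return z  -> return t
Result (5 stmts):
  v = 9
  t = 9 - 0
  x = 9 * t
  z = t
  return t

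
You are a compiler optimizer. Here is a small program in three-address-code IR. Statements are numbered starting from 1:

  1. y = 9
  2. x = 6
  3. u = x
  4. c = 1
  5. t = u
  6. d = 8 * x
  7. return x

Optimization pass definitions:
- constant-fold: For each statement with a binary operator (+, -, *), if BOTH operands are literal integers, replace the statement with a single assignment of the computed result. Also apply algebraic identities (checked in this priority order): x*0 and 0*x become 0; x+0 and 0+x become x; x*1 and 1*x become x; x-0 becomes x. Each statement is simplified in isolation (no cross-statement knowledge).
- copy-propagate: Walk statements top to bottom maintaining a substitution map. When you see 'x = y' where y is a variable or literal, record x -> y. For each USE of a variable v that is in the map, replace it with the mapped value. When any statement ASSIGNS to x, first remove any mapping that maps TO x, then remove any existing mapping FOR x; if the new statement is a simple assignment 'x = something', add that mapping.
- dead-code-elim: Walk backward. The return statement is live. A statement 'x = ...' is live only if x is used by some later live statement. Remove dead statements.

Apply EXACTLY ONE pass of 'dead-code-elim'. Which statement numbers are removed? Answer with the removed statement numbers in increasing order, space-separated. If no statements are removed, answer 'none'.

Backward liveness scan:
Stmt 1 'y = 9': DEAD (y not in live set [])
Stmt 2 'x = 6': KEEP (x is live); live-in = []
Stmt 3 'u = x': DEAD (u not in live set ['x'])
Stmt 4 'c = 1': DEAD (c not in live set ['x'])
Stmt 5 't = u': DEAD (t not in live set ['x'])
Stmt 6 'd = 8 * x': DEAD (d not in live set ['x'])
Stmt 7 'return x': KEEP (return); live-in = ['x']
Removed statement numbers: [1, 3, 4, 5, 6]
Surviving IR:
  x = 6
  return x

Answer: 1 3 4 5 6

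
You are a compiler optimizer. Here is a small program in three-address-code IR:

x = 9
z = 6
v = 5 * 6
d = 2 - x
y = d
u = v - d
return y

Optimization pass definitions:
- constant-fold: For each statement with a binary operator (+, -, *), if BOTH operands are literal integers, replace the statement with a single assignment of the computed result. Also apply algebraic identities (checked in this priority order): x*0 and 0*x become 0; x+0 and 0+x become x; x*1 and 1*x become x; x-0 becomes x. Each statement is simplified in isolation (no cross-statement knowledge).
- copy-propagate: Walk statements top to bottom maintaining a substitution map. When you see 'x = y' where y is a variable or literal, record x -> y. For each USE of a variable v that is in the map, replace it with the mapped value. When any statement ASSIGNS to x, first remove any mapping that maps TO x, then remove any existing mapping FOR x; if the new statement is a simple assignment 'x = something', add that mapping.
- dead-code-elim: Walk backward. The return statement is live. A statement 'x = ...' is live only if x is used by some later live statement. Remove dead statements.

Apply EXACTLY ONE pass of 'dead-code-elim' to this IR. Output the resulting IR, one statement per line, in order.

Applying dead-code-elim statement-by-statement:
  [7] return y  -> KEEP (return); live=['y']
  [6] u = v - d  -> DEAD (u not live)
  [5] y = d  -> KEEP; live=['d']
  [4] d = 2 - x  -> KEEP; live=['x']
  [3] v = 5 * 6  -> DEAD (v not live)
  [2] z = 6  -> DEAD (z not live)
  [1] x = 9  -> KEEP; live=[]
Result (4 stmts):
  x = 9
  d = 2 - x
  y = d
  return y

Answer: x = 9
d = 2 - x
y = d
return y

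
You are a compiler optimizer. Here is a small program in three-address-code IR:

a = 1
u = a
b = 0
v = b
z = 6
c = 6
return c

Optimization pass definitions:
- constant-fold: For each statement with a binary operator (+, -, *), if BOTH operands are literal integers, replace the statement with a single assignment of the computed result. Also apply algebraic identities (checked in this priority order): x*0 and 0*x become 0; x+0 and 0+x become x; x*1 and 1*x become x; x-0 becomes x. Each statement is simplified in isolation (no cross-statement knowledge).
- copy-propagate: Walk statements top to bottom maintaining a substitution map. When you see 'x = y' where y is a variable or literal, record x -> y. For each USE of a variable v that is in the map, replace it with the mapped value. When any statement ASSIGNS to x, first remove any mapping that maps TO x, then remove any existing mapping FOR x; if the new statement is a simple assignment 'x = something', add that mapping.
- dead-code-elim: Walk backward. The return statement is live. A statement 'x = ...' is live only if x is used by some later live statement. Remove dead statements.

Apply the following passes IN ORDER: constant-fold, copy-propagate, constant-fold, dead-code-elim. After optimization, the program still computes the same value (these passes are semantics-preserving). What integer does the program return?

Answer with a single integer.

Initial IR:
  a = 1
  u = a
  b = 0
  v = b
  z = 6
  c = 6
  return c
After constant-fold (7 stmts):
  a = 1
  u = a
  b = 0
  v = b
  z = 6
  c = 6
  return c
After copy-propagate (7 stmts):
  a = 1
  u = 1
  b = 0
  v = 0
  z = 6
  c = 6
  return 6
After constant-fold (7 stmts):
  a = 1
  u = 1
  b = 0
  v = 0
  z = 6
  c = 6
  return 6
After dead-code-elim (1 stmts):
  return 6
Evaluate:
  a = 1  =>  a = 1
  u = a  =>  u = 1
  b = 0  =>  b = 0
  v = b  =>  v = 0
  z = 6  =>  z = 6
  c = 6  =>  c = 6
  return c = 6

Answer: 6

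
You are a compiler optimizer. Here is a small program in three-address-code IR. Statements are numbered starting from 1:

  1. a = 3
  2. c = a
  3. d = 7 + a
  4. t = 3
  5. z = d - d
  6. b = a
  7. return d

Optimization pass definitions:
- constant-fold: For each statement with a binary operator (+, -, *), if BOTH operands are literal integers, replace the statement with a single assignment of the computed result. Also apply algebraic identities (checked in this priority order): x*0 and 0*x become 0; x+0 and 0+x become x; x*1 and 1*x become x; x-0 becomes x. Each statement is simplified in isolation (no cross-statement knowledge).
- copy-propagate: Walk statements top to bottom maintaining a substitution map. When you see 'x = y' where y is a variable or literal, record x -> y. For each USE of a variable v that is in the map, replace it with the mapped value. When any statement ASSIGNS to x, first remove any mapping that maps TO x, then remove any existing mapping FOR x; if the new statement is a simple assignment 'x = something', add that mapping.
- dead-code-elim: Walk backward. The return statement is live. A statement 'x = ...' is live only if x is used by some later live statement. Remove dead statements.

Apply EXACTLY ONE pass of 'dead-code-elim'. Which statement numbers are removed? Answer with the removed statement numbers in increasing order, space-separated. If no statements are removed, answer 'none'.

Backward liveness scan:
Stmt 1 'a = 3': KEEP (a is live); live-in = []
Stmt 2 'c = a': DEAD (c not in live set ['a'])
Stmt 3 'd = 7 + a': KEEP (d is live); live-in = ['a']
Stmt 4 't = 3': DEAD (t not in live set ['d'])
Stmt 5 'z = d - d': DEAD (z not in live set ['d'])
Stmt 6 'b = a': DEAD (b not in live set ['d'])
Stmt 7 'return d': KEEP (return); live-in = ['d']
Removed statement numbers: [2, 4, 5, 6]
Surviving IR:
  a = 3
  d = 7 + a
  return d

Answer: 2 4 5 6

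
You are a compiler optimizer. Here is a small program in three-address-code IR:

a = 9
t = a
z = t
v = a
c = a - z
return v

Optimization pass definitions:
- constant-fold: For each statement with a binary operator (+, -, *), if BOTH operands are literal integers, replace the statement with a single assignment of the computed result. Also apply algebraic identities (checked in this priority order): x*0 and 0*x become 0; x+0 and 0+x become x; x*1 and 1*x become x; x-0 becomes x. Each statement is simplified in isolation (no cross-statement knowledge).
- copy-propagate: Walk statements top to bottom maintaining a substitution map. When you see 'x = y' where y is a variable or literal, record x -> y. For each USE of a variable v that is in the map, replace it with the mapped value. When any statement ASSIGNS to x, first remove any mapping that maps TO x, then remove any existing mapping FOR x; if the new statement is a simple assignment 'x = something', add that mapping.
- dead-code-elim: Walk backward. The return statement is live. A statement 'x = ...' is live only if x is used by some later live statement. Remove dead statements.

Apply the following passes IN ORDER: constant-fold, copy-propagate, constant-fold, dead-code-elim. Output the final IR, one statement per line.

Initial IR:
  a = 9
  t = a
  z = t
  v = a
  c = a - z
  return v
After constant-fold (6 stmts):
  a = 9
  t = a
  z = t
  v = a
  c = a - z
  return v
After copy-propagate (6 stmts):
  a = 9
  t = 9
  z = 9
  v = 9
  c = 9 - 9
  return 9
After constant-fold (6 stmts):
  a = 9
  t = 9
  z = 9
  v = 9
  c = 0
  return 9
After dead-code-elim (1 stmts):
  return 9

Answer: return 9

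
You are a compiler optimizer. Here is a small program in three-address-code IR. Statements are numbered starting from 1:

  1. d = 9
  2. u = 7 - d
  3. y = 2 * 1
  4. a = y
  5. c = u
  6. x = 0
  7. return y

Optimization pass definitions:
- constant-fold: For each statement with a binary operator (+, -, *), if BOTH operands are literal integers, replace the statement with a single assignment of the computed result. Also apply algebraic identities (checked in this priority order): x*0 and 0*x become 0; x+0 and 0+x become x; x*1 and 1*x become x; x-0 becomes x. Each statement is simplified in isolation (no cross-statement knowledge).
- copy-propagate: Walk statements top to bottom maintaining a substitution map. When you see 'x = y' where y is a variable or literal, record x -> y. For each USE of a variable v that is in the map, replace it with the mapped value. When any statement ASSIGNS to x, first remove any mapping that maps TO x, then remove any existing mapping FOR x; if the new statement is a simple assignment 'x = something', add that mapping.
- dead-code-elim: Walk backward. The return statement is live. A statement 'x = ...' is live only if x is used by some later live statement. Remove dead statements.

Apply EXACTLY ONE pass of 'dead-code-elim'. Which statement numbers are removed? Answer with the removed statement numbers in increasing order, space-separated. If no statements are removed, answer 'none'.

Backward liveness scan:
Stmt 1 'd = 9': DEAD (d not in live set [])
Stmt 2 'u = 7 - d': DEAD (u not in live set [])
Stmt 3 'y = 2 * 1': KEEP (y is live); live-in = []
Stmt 4 'a = y': DEAD (a not in live set ['y'])
Stmt 5 'c = u': DEAD (c not in live set ['y'])
Stmt 6 'x = 0': DEAD (x not in live set ['y'])
Stmt 7 'return y': KEEP (return); live-in = ['y']
Removed statement numbers: [1, 2, 4, 5, 6]
Surviving IR:
  y = 2 * 1
  return y

Answer: 1 2 4 5 6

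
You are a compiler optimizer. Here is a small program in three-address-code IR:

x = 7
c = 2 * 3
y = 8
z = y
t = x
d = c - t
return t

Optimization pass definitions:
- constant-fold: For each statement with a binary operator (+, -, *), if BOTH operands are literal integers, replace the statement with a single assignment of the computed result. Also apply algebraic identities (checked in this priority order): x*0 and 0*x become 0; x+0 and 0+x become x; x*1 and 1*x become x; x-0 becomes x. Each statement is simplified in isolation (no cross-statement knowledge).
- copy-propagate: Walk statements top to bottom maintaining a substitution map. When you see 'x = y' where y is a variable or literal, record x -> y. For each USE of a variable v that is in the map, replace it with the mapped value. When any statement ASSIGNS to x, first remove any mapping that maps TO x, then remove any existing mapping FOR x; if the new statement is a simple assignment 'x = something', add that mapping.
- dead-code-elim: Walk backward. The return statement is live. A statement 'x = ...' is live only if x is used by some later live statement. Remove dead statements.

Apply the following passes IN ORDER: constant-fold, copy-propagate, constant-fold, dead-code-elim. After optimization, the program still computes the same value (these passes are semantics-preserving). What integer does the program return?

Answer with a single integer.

Answer: 7

Derivation:
Initial IR:
  x = 7
  c = 2 * 3
  y = 8
  z = y
  t = x
  d = c - t
  return t
After constant-fold (7 stmts):
  x = 7
  c = 6
  y = 8
  z = y
  t = x
  d = c - t
  return t
After copy-propagate (7 stmts):
  x = 7
  c = 6
  y = 8
  z = 8
  t = 7
  d = 6 - 7
  return 7
After constant-fold (7 stmts):
  x = 7
  c = 6
  y = 8
  z = 8
  t = 7
  d = -1
  return 7
After dead-code-elim (1 stmts):
  return 7
Evaluate:
  x = 7  =>  x = 7
  c = 2 * 3  =>  c = 6
  y = 8  =>  y = 8
  z = y  =>  z = 8
  t = x  =>  t = 7
  d = c - t  =>  d = -1
  return t = 7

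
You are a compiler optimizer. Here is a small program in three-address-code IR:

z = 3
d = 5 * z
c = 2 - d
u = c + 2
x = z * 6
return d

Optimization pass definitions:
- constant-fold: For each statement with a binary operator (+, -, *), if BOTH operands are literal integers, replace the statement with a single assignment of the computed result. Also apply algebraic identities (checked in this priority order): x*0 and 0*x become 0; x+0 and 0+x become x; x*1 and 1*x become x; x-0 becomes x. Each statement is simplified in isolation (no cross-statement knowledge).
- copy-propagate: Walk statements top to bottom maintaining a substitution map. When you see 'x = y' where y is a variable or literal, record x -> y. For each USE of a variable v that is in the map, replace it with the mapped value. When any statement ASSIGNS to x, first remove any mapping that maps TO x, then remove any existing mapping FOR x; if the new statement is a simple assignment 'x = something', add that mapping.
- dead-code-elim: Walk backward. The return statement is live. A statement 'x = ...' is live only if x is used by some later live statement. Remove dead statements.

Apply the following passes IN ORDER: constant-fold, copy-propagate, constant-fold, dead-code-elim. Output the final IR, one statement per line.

Initial IR:
  z = 3
  d = 5 * z
  c = 2 - d
  u = c + 2
  x = z * 6
  return d
After constant-fold (6 stmts):
  z = 3
  d = 5 * z
  c = 2 - d
  u = c + 2
  x = z * 6
  return d
After copy-propagate (6 stmts):
  z = 3
  d = 5 * 3
  c = 2 - d
  u = c + 2
  x = 3 * 6
  return d
After constant-fold (6 stmts):
  z = 3
  d = 15
  c = 2 - d
  u = c + 2
  x = 18
  return d
After dead-code-elim (2 stmts):
  d = 15
  return d

Answer: d = 15
return d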